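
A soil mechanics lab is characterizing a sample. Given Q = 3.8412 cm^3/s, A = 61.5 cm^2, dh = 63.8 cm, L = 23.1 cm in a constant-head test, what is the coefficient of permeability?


Compute hydraulic gradient:
i = dh / L = 63.8 / 23.1 = 2.7619
Then apply Darcy's law:
k = Q / (A * i)
k = 3.8412 / (61.5 * 2.7619)
k = 3.8412 / 169.857
k = 0.022614 cm/s


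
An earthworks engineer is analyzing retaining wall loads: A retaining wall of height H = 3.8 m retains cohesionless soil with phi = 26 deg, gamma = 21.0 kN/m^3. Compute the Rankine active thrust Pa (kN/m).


Compute active earth pressure coefficient:
Ka = tan^2(45 - phi/2) = tan^2(32.0) = 0.390462
Compute active force:
Pa = 0.5 * Ka * gamma * H^2
Pa = 0.5 * 0.390462 * 21.0 * 3.8^2
Pa = 59.2 kN/m


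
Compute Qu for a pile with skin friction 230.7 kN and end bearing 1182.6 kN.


Using Qu = Qf + Qb
Qu = 230.7 + 1182.6
Qu = 1413.3 kN


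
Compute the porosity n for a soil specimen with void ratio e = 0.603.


Result: 0.3762

Derivation:
Using the relation n = e / (1 + e)
n = 0.603 / (1 + 0.603)
n = 0.603 / 1.603
n = 0.3762


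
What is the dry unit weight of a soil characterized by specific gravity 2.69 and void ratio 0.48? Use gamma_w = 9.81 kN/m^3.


Using gamma_d = Gs * gamma_w / (1 + e)
gamma_d = 2.69 * 9.81 / (1 + 0.48)
gamma_d = 2.69 * 9.81 / 1.48
gamma_d = 17.83 kN/m^3


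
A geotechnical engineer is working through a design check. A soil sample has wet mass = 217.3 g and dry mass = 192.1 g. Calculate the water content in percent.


Using w = (m_wet - m_dry) / m_dry * 100
m_wet - m_dry = 217.3 - 192.1 = 25.2 g
w = 25.2 / 192.1 * 100
w = 13.12 %


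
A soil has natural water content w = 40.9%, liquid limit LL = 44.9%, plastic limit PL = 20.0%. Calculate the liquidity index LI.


First compute the plasticity index:
PI = LL - PL = 44.9 - 20.0 = 24.9
Then compute the liquidity index:
LI = (w - PL) / PI
LI = (40.9 - 20.0) / 24.9
LI = 0.839


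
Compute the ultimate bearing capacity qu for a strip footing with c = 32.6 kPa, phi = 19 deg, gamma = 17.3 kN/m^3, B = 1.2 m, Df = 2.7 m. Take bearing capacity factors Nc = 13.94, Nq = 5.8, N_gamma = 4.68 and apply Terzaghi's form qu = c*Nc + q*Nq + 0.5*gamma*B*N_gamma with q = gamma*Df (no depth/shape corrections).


Compute qu = c*Nc + gamma*Df*Nq + 0.5*gamma*B*N_gamma
Term 1: 32.6 * 13.94 = 454.444
Term 2: 17.3 * 2.7 * 5.8 = 270.918
Term 3: 0.5 * 17.3 * 1.2 * 4.68 = 48.5784
qu = 454.444 + 270.918 + 48.5784
qu = 773.94 kPa


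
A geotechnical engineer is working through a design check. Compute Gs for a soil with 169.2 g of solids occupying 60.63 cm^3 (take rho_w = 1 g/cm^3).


Using Gs = m_s / (V_s * rho_w)
Since rho_w = 1 g/cm^3:
Gs = 169.2 / 60.63
Gs = 2.791


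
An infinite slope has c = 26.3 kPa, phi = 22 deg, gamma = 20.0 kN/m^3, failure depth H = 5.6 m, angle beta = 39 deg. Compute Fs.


Using Fs = c / (gamma*H*sin(beta)*cos(beta)) + tan(phi)/tan(beta)
Cohesion contribution = 26.3 / (20.0*5.6*sin(39)*cos(39))
Cohesion contribution = 0.480135
Friction contribution = tan(22)/tan(39) = 0.498931
Fs = 0.480135 + 0.498931
Fs = 0.979


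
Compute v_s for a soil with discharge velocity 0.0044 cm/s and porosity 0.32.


Result: 0.01375 cm/s

Derivation:
Using v_s = v_d / n
v_s = 0.0044 / 0.32
v_s = 0.01375 cm/s


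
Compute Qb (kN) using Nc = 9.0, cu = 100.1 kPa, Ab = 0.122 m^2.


Using Qb = Nc * cu * Ab
Qb = 9.0 * 100.1 * 0.122
Qb = 109.91 kN


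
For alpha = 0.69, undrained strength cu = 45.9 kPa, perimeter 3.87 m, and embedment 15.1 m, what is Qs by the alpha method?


Using Qs = alpha * cu * perimeter * L
Qs = 0.69 * 45.9 * 3.87 * 15.1
Qs = 1850.76 kN


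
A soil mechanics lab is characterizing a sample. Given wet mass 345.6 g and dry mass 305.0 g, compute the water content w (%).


Result: 13.31 %

Derivation:
Using w = (m_wet - m_dry) / m_dry * 100
m_wet - m_dry = 345.6 - 305.0 = 40.6 g
w = 40.6 / 305.0 * 100
w = 13.31 %


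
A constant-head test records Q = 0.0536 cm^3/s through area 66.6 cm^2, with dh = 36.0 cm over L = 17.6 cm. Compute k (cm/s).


Result: 0.000393 cm/s

Derivation:
Compute hydraulic gradient:
i = dh / L = 36.0 / 17.6 = 2.04545
Then apply Darcy's law:
k = Q / (A * i)
k = 0.0536 / (66.6 * 2.04545)
k = 0.0536 / 136.227
k = 0.000393 cm/s


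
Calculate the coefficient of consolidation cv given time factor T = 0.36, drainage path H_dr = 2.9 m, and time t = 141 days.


Using cv = T * H_dr^2 / t
H_dr^2 = 2.9^2 = 8.41
cv = 0.36 * 8.41 / 141
cv = 0.02147 m^2/day


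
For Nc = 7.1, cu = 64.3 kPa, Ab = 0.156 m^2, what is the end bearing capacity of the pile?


Result: 71.22 kN

Derivation:
Using Qb = Nc * cu * Ab
Qb = 7.1 * 64.3 * 0.156
Qb = 71.22 kN


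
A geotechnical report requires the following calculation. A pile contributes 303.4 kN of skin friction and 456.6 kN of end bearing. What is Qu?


Result: 760.0 kN

Derivation:
Using Qu = Qf + Qb
Qu = 303.4 + 456.6
Qu = 760.0 kN


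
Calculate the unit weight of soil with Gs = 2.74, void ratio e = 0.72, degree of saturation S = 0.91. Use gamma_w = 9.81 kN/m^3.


Using gamma = gamma_w * (Gs + S*e) / (1 + e)
Numerator: Gs + S*e = 2.74 + 0.91*0.72 = 3.3952
Denominator: 1 + e = 1 + 0.72 = 1.72
gamma = 9.81 * 3.3952 / 1.72
gamma = 19.364 kN/m^3


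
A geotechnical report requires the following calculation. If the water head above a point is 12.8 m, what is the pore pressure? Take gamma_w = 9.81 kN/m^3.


Using u = gamma_w * h_w
u = 9.81 * 12.8
u = 125.57 kPa


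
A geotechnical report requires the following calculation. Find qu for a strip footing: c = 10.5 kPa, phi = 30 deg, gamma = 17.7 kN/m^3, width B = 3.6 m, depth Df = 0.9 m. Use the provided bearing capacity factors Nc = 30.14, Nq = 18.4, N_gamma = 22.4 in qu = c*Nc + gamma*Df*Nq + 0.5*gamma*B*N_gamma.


Result: 1323.25 kPa

Derivation:
Compute qu = c*Nc + gamma*Df*Nq + 0.5*gamma*B*N_gamma
Term 1: 10.5 * 30.14 = 316.47
Term 2: 17.7 * 0.9 * 18.4 = 293.112
Term 3: 0.5 * 17.7 * 3.6 * 22.4 = 713.664
qu = 316.47 + 293.112 + 713.664
qu = 1323.25 kPa


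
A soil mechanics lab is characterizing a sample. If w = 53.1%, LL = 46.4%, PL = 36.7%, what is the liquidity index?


First compute the plasticity index:
PI = LL - PL = 46.4 - 36.7 = 9.7
Then compute the liquidity index:
LI = (w - PL) / PI
LI = (53.1 - 36.7) / 9.7
LI = 1.691


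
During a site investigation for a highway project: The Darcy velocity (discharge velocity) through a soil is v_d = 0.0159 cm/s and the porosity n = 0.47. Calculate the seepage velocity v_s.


Result: 0.03383 cm/s

Derivation:
Using v_s = v_d / n
v_s = 0.0159 / 0.47
v_s = 0.03383 cm/s


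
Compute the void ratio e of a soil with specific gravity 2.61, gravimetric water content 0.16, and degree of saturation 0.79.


Result: 0.5286

Derivation:
Using the relation e = Gs * w / S
e = 2.61 * 0.16 / 0.79
e = 0.5286


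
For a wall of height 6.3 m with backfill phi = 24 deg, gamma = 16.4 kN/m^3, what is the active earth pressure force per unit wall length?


Result: 137.26 kN/m

Derivation:
Compute active earth pressure coefficient:
Ka = tan^2(45 - phi/2) = tan^2(33.0) = 0.42173
Compute active force:
Pa = 0.5 * Ka * gamma * H^2
Pa = 0.5 * 0.42173 * 16.4 * 6.3^2
Pa = 137.26 kN/m


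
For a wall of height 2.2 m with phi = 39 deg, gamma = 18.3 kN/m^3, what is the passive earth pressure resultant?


Result: 194.66 kN/m

Derivation:
Compute passive earth pressure coefficient:
Kp = tan^2(45 + phi/2) = tan^2(64.5) = 4.395495
Compute passive force:
Pp = 0.5 * Kp * gamma * H^2
Pp = 0.5 * 4.395495 * 18.3 * 2.2^2
Pp = 194.66 kN/m


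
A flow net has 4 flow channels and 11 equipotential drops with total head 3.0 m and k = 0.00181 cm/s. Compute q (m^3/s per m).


Convert k to m/s for unit consistency with H:
k = 0.00181 cm/s = 0.00181 / 100 m/s = 1.81e-05 m/s
Using q = k * H * Nf / Nd
Nf / Nd = 4 / 11 = 0.3636
q = 1.81e-05 * 3.0 * 0.3636
q = 1.975e-05 m^3/s per m


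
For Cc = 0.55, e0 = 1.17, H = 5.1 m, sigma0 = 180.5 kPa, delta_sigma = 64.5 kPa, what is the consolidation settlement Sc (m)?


Using Sc = Cc * H / (1 + e0) * log10((sigma0 + delta_sigma) / sigma0)
Stress ratio = (180.5 + 64.5) / 180.5 = 1.35734
log10(1.35734) = 0.132689
Cc * H / (1 + e0) = 0.55 * 5.1 / (1 + 1.17) = 1.29263
Sc = 1.29263 * 0.132689
Sc = 0.1715 m


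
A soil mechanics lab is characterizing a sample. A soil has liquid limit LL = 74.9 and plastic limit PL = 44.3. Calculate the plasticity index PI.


Result: 30.6

Derivation:
Using PI = LL - PL
PI = 74.9 - 44.3
PI = 30.6


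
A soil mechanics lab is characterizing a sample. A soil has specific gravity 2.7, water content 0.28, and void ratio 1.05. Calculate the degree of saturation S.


Result: 0.72

Derivation:
Using S = Gs * w / e
S = 2.7 * 0.28 / 1.05
S = 0.72


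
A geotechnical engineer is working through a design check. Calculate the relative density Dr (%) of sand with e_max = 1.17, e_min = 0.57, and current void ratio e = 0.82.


Result: 58.33 %

Derivation:
Using Dr = (e_max - e) / (e_max - e_min) * 100
e_max - e = 1.17 - 0.82 = 0.35
e_max - e_min = 1.17 - 0.57 = 0.6
Dr = 0.35 / 0.6 * 100
Dr = 58.33 %


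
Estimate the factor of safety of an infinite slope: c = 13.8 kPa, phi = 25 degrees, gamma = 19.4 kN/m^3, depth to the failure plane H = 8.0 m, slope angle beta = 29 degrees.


Using Fs = c / (gamma*H*sin(beta)*cos(beta)) + tan(phi)/tan(beta)
Cohesion contribution = 13.8 / (19.4*8.0*sin(29)*cos(29))
Cohesion contribution = 0.209699
Friction contribution = tan(25)/tan(29) = 0.841241
Fs = 0.209699 + 0.841241
Fs = 1.051


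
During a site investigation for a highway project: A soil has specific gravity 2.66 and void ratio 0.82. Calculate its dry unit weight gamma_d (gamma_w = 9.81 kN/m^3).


Using gamma_d = Gs * gamma_w / (1 + e)
gamma_d = 2.66 * 9.81 / (1 + 0.82)
gamma_d = 2.66 * 9.81 / 1.82
gamma_d = 14.338 kN/m^3


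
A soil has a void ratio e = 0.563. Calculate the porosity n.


Using the relation n = e / (1 + e)
n = 0.563 / (1 + 0.563)
n = 0.563 / 1.563
n = 0.3602


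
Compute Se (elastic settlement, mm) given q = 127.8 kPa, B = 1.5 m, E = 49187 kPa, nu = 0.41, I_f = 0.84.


Using Se = q * B * (1 - nu^2) * I_f / E
1 - nu^2 = 1 - 0.41^2 = 0.8319
Se = 127.8 * 1.5 * 0.8319 * 0.84 / 49187
Se = 0.002723 m
Convert to mm: Se = 0.002723 * 1000 = 2.723 mm


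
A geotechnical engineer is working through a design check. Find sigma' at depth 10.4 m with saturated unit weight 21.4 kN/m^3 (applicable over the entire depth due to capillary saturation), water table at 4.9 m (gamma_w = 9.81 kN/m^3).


Total stress = gamma_sat * depth
sigma = 21.4 * 10.4 = 222.56 kPa
Pore water pressure u = gamma_w * (depth - d_wt)
u = 9.81 * (10.4 - 4.9) = 53.955 kPa
Effective stress = sigma - u
sigma' = 222.56 - 53.955 = 168.61 kPa


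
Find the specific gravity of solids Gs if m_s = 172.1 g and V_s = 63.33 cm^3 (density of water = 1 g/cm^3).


Using Gs = m_s / (V_s * rho_w)
Since rho_w = 1 g/cm^3:
Gs = 172.1 / 63.33
Gs = 2.718


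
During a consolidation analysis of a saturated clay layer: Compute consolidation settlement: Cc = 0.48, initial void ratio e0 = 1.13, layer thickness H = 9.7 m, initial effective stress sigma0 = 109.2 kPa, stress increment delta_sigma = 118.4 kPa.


Using Sc = Cc * H / (1 + e0) * log10((sigma0 + delta_sigma) / sigma0)
Stress ratio = (109.2 + 118.4) / 109.2 = 2.08425
log10(2.08425) = 0.31895
Cc * H / (1 + e0) = 0.48 * 9.7 / (1 + 1.13) = 2.18592
Sc = 2.18592 * 0.31895
Sc = 0.6972 m


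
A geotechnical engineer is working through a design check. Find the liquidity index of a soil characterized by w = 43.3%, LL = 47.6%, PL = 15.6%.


Result: 0.866

Derivation:
First compute the plasticity index:
PI = LL - PL = 47.6 - 15.6 = 32.0
Then compute the liquidity index:
LI = (w - PL) / PI
LI = (43.3 - 15.6) / 32.0
LI = 0.866


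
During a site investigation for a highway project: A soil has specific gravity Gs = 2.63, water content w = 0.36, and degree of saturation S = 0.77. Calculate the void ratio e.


Using the relation e = Gs * w / S
e = 2.63 * 0.36 / 0.77
e = 1.2296


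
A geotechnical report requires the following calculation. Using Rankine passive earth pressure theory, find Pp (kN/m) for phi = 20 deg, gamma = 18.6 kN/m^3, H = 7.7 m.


Compute passive earth pressure coefficient:
Kp = tan^2(45 + phi/2) = tan^2(55.0) = 2.039607
Compute passive force:
Pp = 0.5 * Kp * gamma * H^2
Pp = 0.5 * 2.039607 * 18.6 * 7.7^2
Pp = 1124.63 kN/m


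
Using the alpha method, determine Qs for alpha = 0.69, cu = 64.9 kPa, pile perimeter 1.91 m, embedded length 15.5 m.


Using Qs = alpha * cu * perimeter * L
Qs = 0.69 * 64.9 * 1.91 * 15.5
Qs = 1325.74 kN


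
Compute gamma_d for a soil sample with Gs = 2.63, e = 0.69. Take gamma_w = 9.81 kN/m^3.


Using gamma_d = Gs * gamma_w / (1 + e)
gamma_d = 2.63 * 9.81 / (1 + 0.69)
gamma_d = 2.63 * 9.81 / 1.69
gamma_d = 15.266 kN/m^3


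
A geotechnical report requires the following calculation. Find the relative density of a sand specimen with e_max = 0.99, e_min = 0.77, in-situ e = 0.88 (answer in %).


Using Dr = (e_max - e) / (e_max - e_min) * 100
e_max - e = 0.99 - 0.88 = 0.11
e_max - e_min = 0.99 - 0.77 = 0.22
Dr = 0.11 / 0.22 * 100
Dr = 50.0 %


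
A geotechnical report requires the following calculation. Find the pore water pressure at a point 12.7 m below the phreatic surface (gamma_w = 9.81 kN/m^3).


Using u = gamma_w * h_w
u = 9.81 * 12.7
u = 124.59 kPa


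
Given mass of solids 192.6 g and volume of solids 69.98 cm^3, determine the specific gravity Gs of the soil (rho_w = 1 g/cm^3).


Using Gs = m_s / (V_s * rho_w)
Since rho_w = 1 g/cm^3:
Gs = 192.6 / 69.98
Gs = 2.752


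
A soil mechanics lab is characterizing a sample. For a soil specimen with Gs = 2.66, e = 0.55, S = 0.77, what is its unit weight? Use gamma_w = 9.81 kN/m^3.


Using gamma = gamma_w * (Gs + S*e) / (1 + e)
Numerator: Gs + S*e = 2.66 + 0.77*0.55 = 3.0835
Denominator: 1 + e = 1 + 0.55 = 1.55
gamma = 9.81 * 3.0835 / 1.55
gamma = 19.516 kN/m^3


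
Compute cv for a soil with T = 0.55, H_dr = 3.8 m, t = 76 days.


Result: 0.1045 m^2/day

Derivation:
Using cv = T * H_dr^2 / t
H_dr^2 = 3.8^2 = 14.44
cv = 0.55 * 14.44 / 76
cv = 0.1045 m^2/day


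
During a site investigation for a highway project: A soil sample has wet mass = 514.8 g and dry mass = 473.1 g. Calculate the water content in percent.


Result: 8.81 %

Derivation:
Using w = (m_wet - m_dry) / m_dry * 100
m_wet - m_dry = 514.8 - 473.1 = 41.7 g
w = 41.7 / 473.1 * 100
w = 8.81 %


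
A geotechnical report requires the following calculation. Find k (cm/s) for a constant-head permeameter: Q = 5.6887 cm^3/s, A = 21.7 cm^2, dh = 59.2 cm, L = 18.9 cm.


Compute hydraulic gradient:
i = dh / L = 59.2 / 18.9 = 3.13228
Then apply Darcy's law:
k = Q / (A * i)
k = 5.6887 / (21.7 * 3.13228)
k = 5.6887 / 67.9704
k = 0.083694 cm/s


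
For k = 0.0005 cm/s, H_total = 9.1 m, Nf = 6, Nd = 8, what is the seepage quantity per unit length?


Convert k to m/s for unit consistency with H:
k = 0.0005 cm/s = 0.0005 / 100 m/s = 5e-06 m/s
Using q = k * H * Nf / Nd
Nf / Nd = 6 / 8 = 0.75
q = 5e-06 * 9.1 * 0.75
q = 3.413e-05 m^3/s per m


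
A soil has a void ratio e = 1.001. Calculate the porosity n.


Result: 0.5002

Derivation:
Using the relation n = e / (1 + e)
n = 1.001 / (1 + 1.001)
n = 1.001 / 2.001
n = 0.5002


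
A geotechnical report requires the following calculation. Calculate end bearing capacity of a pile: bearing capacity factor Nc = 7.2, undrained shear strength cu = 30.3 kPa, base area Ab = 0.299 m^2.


Result: 65.23 kN

Derivation:
Using Qb = Nc * cu * Ab
Qb = 7.2 * 30.3 * 0.299
Qb = 65.23 kN


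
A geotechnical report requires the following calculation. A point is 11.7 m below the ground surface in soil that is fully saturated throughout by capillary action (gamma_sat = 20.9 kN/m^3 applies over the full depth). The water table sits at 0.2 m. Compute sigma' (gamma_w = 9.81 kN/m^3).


Total stress = gamma_sat * depth
sigma = 20.9 * 11.7 = 244.53 kPa
Pore water pressure u = gamma_w * (depth - d_wt)
u = 9.81 * (11.7 - 0.2) = 112.815 kPa
Effective stress = sigma - u
sigma' = 244.53 - 112.815 = 131.72 kPa


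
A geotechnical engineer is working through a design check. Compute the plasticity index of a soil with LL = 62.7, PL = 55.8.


Result: 6.9

Derivation:
Using PI = LL - PL
PI = 62.7 - 55.8
PI = 6.9


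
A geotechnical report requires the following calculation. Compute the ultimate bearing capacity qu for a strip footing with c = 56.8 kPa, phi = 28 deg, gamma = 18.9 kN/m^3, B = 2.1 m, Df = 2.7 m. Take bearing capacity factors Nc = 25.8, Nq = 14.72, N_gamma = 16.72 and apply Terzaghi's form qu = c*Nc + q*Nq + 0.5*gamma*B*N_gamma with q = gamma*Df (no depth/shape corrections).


Compute qu = c*Nc + gamma*Df*Nq + 0.5*gamma*B*N_gamma
Term 1: 56.8 * 25.8 = 1465.44
Term 2: 18.9 * 2.7 * 14.72 = 751.1616
Term 3: 0.5 * 18.9 * 2.1 * 16.72 = 331.8084
qu = 1465.44 + 751.1616 + 331.8084
qu = 2548.41 kPa


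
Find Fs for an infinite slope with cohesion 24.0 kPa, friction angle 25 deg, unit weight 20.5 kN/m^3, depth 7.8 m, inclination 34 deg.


Using Fs = c / (gamma*H*sin(beta)*cos(beta)) + tan(phi)/tan(beta)
Cohesion contribution = 24.0 / (20.5*7.8*sin(34)*cos(34))
Cohesion contribution = 0.323763
Friction contribution = tan(25)/tan(34) = 0.69133
Fs = 0.323763 + 0.69133
Fs = 1.015


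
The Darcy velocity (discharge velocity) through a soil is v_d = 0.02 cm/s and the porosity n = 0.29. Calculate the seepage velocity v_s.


Using v_s = v_d / n
v_s = 0.02 / 0.29
v_s = 0.06897 cm/s


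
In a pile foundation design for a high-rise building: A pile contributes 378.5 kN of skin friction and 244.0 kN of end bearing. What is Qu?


Result: 622.5 kN

Derivation:
Using Qu = Qf + Qb
Qu = 378.5 + 244.0
Qu = 622.5 kN


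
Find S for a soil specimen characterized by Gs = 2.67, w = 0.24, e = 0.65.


Result: 0.9858

Derivation:
Using S = Gs * w / e
S = 2.67 * 0.24 / 0.65
S = 0.9858


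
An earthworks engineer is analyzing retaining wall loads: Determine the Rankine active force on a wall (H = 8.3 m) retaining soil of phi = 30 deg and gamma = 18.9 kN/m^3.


Result: 217.0 kN/m

Derivation:
Compute active earth pressure coefficient:
Ka = tan^2(45 - phi/2) = tan^2(30.0) = 0.333333
Compute active force:
Pa = 0.5 * Ka * gamma * H^2
Pa = 0.5 * 0.333333 * 18.9 * 8.3^2
Pa = 217.0 kN/m


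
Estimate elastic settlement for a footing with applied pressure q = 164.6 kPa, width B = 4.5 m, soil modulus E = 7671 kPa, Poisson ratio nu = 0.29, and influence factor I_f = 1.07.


Result: 94.629 mm

Derivation:
Using Se = q * B * (1 - nu^2) * I_f / E
1 - nu^2 = 1 - 0.29^2 = 0.9159
Se = 164.6 * 4.5 * 0.9159 * 1.07 / 7671
Se = 0.094629 m
Convert to mm: Se = 0.094629 * 1000 = 94.629 mm


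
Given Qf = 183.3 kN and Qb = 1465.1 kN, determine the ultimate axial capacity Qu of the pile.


Result: 1648.4 kN

Derivation:
Using Qu = Qf + Qb
Qu = 183.3 + 1465.1
Qu = 1648.4 kN


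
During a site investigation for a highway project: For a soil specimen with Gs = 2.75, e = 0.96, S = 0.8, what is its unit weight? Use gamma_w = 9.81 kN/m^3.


Using gamma = gamma_w * (Gs + S*e) / (1 + e)
Numerator: Gs + S*e = 2.75 + 0.8*0.96 = 3.518
Denominator: 1 + e = 1 + 0.96 = 1.96
gamma = 9.81 * 3.518 / 1.96
gamma = 17.608 kN/m^3


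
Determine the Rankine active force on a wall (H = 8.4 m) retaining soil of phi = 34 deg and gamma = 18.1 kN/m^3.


Result: 180.53 kN/m

Derivation:
Compute active earth pressure coefficient:
Ka = tan^2(45 - phi/2) = tan^2(28.0) = 0.282715
Compute active force:
Pa = 0.5 * Ka * gamma * H^2
Pa = 0.5 * 0.282715 * 18.1 * 8.4^2
Pa = 180.53 kN/m


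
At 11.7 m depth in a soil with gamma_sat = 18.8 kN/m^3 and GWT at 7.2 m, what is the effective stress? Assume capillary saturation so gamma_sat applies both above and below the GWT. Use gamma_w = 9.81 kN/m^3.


Total stress = gamma_sat * depth
sigma = 18.8 * 11.7 = 219.96 kPa
Pore water pressure u = gamma_w * (depth - d_wt)
u = 9.81 * (11.7 - 7.2) = 44.145 kPa
Effective stress = sigma - u
sigma' = 219.96 - 44.145 = 175.82 kPa


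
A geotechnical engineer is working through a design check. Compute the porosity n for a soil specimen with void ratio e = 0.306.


Result: 0.2343

Derivation:
Using the relation n = e / (1 + e)
n = 0.306 / (1 + 0.306)
n = 0.306 / 1.306
n = 0.2343


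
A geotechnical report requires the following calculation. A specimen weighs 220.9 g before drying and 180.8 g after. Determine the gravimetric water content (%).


Result: 22.18 %

Derivation:
Using w = (m_wet - m_dry) / m_dry * 100
m_wet - m_dry = 220.9 - 180.8 = 40.1 g
w = 40.1 / 180.8 * 100
w = 22.18 %


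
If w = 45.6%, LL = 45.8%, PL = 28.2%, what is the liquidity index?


First compute the plasticity index:
PI = LL - PL = 45.8 - 28.2 = 17.6
Then compute the liquidity index:
LI = (w - PL) / PI
LI = (45.6 - 28.2) / 17.6
LI = 0.989


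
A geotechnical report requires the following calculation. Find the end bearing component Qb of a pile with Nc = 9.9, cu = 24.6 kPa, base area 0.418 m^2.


Result: 101.8 kN

Derivation:
Using Qb = Nc * cu * Ab
Qb = 9.9 * 24.6 * 0.418
Qb = 101.8 kN


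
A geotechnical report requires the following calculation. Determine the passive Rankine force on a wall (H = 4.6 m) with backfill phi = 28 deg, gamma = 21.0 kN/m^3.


Result: 615.4 kN/m

Derivation:
Compute passive earth pressure coefficient:
Kp = tan^2(45 + phi/2) = tan^2(59.0) = 2.769826
Compute passive force:
Pp = 0.5 * Kp * gamma * H^2
Pp = 0.5 * 2.769826 * 21.0 * 4.6^2
Pp = 615.4 kN/m


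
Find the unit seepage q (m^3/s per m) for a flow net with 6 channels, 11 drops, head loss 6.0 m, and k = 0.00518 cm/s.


Convert k to m/s for unit consistency with H:
k = 0.00518 cm/s = 0.00518 / 100 m/s = 5.18e-05 m/s
Using q = k * H * Nf / Nd
Nf / Nd = 6 / 11 = 0.5455
q = 5.18e-05 * 6.0 * 0.5455
q = 0.0001695 m^3/s per m


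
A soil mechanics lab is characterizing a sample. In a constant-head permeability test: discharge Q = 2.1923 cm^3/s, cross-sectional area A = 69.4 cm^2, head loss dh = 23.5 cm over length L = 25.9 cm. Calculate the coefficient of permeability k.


Compute hydraulic gradient:
i = dh / L = 23.5 / 25.9 = 0.907336
Then apply Darcy's law:
k = Q / (A * i)
k = 2.1923 / (69.4 * 0.907336)
k = 2.1923 / 62.9691
k = 0.034815 cm/s


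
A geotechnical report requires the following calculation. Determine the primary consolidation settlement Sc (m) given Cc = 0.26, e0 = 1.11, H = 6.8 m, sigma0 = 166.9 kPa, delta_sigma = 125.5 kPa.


Using Sc = Cc * H / (1 + e0) * log10((sigma0 + delta_sigma) / sigma0)
Stress ratio = (166.9 + 125.5) / 166.9 = 1.75195
log10(1.75195) = 0.243521
Cc * H / (1 + e0) = 0.26 * 6.8 / (1 + 1.11) = 0.837915
Sc = 0.837915 * 0.243521
Sc = 0.204 m


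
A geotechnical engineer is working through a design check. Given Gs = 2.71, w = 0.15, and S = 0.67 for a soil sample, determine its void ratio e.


Using the relation e = Gs * w / S
e = 2.71 * 0.15 / 0.67
e = 0.6067


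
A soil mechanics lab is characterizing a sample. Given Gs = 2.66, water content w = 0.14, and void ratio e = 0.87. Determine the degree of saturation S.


Using S = Gs * w / e
S = 2.66 * 0.14 / 0.87
S = 0.428


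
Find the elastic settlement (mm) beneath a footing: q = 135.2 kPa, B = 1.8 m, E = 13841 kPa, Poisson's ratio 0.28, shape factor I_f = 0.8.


Using Se = q * B * (1 - nu^2) * I_f / E
1 - nu^2 = 1 - 0.28^2 = 0.9216
Se = 135.2 * 1.8 * 0.9216 * 0.8 / 13841
Se = 0.012963 m
Convert to mm: Se = 0.012963 * 1000 = 12.963 mm


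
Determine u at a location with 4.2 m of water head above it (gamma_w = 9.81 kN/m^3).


Using u = gamma_w * h_w
u = 9.81 * 4.2
u = 41.2 kPa


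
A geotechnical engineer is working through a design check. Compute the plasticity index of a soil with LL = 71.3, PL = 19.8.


Using PI = LL - PL
PI = 71.3 - 19.8
PI = 51.5


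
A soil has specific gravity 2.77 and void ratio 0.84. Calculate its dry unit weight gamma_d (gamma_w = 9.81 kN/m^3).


Using gamma_d = Gs * gamma_w / (1 + e)
gamma_d = 2.77 * 9.81 / (1 + 0.84)
gamma_d = 2.77 * 9.81 / 1.84
gamma_d = 14.768 kN/m^3


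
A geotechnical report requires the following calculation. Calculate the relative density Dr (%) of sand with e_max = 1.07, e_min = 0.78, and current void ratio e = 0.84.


Using Dr = (e_max - e) / (e_max - e_min) * 100
e_max - e = 1.07 - 0.84 = 0.23
e_max - e_min = 1.07 - 0.78 = 0.29
Dr = 0.23 / 0.29 * 100
Dr = 79.31 %


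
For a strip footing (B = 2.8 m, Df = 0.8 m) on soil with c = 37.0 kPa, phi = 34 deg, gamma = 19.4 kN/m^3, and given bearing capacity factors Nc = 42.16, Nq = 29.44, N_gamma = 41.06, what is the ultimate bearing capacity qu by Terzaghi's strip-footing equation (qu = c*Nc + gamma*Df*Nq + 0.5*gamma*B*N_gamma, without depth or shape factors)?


Compute qu = c*Nc + gamma*Df*Nq + 0.5*gamma*B*N_gamma
Term 1: 37.0 * 42.16 = 1559.92
Term 2: 19.4 * 0.8 * 29.44 = 456.9088
Term 3: 0.5 * 19.4 * 2.8 * 41.06 = 1115.1896
qu = 1559.92 + 456.9088 + 1115.1896
qu = 3132.02 kPa


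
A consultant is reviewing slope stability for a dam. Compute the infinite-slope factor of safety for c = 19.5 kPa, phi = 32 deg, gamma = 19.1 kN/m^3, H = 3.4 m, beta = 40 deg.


Result: 1.355

Derivation:
Using Fs = c / (gamma*H*sin(beta)*cos(beta)) + tan(phi)/tan(beta)
Cohesion contribution = 19.5 / (19.1*3.4*sin(40)*cos(40))
Cohesion contribution = 0.609819
Friction contribution = tan(32)/tan(40) = 0.74469
Fs = 0.609819 + 0.74469
Fs = 1.355


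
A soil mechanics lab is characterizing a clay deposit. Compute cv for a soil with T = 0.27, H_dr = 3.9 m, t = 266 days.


Result: 0.01544 m^2/day

Derivation:
Using cv = T * H_dr^2 / t
H_dr^2 = 3.9^2 = 15.21
cv = 0.27 * 15.21 / 266
cv = 0.01544 m^2/day


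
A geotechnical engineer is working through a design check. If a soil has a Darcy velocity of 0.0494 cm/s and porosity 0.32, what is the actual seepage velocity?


Using v_s = v_d / n
v_s = 0.0494 / 0.32
v_s = 0.15437 cm/s


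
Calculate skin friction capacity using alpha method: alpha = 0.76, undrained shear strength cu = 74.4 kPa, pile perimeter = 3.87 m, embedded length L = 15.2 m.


Using Qs = alpha * cu * perimeter * L
Qs = 0.76 * 74.4 * 3.87 * 15.2
Qs = 3326.14 kN


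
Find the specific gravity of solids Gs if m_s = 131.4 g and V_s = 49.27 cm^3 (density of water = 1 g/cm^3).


Using Gs = m_s / (V_s * rho_w)
Since rho_w = 1 g/cm^3:
Gs = 131.4 / 49.27
Gs = 2.667


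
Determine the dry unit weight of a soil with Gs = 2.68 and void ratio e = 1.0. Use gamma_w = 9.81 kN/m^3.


Using gamma_d = Gs * gamma_w / (1 + e)
gamma_d = 2.68 * 9.81 / (1 + 1.0)
gamma_d = 2.68 * 9.81 / 2.0
gamma_d = 13.145 kN/m^3


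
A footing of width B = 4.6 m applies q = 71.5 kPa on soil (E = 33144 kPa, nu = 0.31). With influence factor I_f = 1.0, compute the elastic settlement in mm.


Result: 8.97 mm

Derivation:
Using Se = q * B * (1 - nu^2) * I_f / E
1 - nu^2 = 1 - 0.31^2 = 0.9039
Se = 71.5 * 4.6 * 0.9039 * 1.0 / 33144
Se = 0.008970 m
Convert to mm: Se = 0.008970 * 1000 = 8.97 mm


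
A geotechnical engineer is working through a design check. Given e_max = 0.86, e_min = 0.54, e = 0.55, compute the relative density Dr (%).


Using Dr = (e_max - e) / (e_max - e_min) * 100
e_max - e = 0.86 - 0.55 = 0.31
e_max - e_min = 0.86 - 0.54 = 0.32
Dr = 0.31 / 0.32 * 100
Dr = 96.88 %


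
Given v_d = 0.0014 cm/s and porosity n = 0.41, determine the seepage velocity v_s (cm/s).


Result: 0.00341 cm/s

Derivation:
Using v_s = v_d / n
v_s = 0.0014 / 0.41
v_s = 0.00341 cm/s


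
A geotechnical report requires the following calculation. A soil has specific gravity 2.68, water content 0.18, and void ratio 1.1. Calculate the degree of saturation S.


Using S = Gs * w / e
S = 2.68 * 0.18 / 1.1
S = 0.4385


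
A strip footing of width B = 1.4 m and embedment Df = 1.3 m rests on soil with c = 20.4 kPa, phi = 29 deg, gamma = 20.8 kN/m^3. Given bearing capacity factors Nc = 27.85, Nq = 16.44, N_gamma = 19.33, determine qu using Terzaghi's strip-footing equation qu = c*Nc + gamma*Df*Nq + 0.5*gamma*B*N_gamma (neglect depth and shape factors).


Result: 1294.12 kPa

Derivation:
Compute qu = c*Nc + gamma*Df*Nq + 0.5*gamma*B*N_gamma
Term 1: 20.4 * 27.85 = 568.14
Term 2: 20.8 * 1.3 * 16.44 = 444.5376
Term 3: 0.5 * 20.8 * 1.4 * 19.33 = 281.4448
qu = 568.14 + 444.5376 + 281.4448
qu = 1294.12 kPa


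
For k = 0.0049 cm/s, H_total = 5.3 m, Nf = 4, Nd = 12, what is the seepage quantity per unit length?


Result: 8.657e-05 m^3/s per m

Derivation:
Convert k to m/s for unit consistency with H:
k = 0.0049 cm/s = 0.0049 / 100 m/s = 4.9e-05 m/s
Using q = k * H * Nf / Nd
Nf / Nd = 4 / 12 = 0.3333
q = 4.9e-05 * 5.3 * 0.3333
q = 8.657e-05 m^3/s per m


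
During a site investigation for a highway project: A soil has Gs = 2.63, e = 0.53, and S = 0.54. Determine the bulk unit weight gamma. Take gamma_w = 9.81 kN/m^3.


Using gamma = gamma_w * (Gs + S*e) / (1 + e)
Numerator: Gs + S*e = 2.63 + 0.54*0.53 = 2.9162
Denominator: 1 + e = 1 + 0.53 = 1.53
gamma = 9.81 * 2.9162 / 1.53
gamma = 18.698 kN/m^3


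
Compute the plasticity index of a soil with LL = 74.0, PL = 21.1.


Using PI = LL - PL
PI = 74.0 - 21.1
PI = 52.9


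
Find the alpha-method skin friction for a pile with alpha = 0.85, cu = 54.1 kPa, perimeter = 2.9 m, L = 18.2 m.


Using Qs = alpha * cu * perimeter * L
Qs = 0.85 * 54.1 * 2.9 * 18.2
Qs = 2427.09 kN


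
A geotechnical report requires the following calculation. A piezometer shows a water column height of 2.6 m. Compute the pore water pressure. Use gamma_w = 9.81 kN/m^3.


Result: 25.51 kPa

Derivation:
Using u = gamma_w * h_w
u = 9.81 * 2.6
u = 25.51 kPa


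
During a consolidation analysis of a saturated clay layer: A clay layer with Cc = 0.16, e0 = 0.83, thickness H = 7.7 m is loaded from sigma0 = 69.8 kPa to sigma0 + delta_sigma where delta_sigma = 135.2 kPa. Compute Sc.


Using Sc = Cc * H / (1 + e0) * log10((sigma0 + delta_sigma) / sigma0)
Stress ratio = (69.8 + 135.2) / 69.8 = 2.93696
log10(2.93696) = 0.467898
Cc * H / (1 + e0) = 0.16 * 7.7 / (1 + 0.83) = 0.673224
Sc = 0.673224 * 0.467898
Sc = 0.315 m


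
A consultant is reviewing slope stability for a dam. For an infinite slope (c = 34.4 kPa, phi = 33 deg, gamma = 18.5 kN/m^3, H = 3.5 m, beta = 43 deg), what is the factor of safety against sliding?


Result: 1.762

Derivation:
Using Fs = c / (gamma*H*sin(beta)*cos(beta)) + tan(phi)/tan(beta)
Cohesion contribution = 34.4 / (18.5*3.5*sin(43)*cos(43))
Cohesion contribution = 1.06514
Friction contribution = tan(33)/tan(43) = 0.696404
Fs = 1.06514 + 0.696404
Fs = 1.762


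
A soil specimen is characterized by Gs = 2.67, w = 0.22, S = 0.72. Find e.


Using the relation e = Gs * w / S
e = 2.67 * 0.22 / 0.72
e = 0.8158


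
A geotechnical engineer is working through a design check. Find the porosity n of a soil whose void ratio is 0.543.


Result: 0.3519

Derivation:
Using the relation n = e / (1 + e)
n = 0.543 / (1 + 0.543)
n = 0.543 / 1.543
n = 0.3519


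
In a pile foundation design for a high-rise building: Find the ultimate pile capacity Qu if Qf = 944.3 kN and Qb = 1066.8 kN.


Using Qu = Qf + Qb
Qu = 944.3 + 1066.8
Qu = 2011.1 kN


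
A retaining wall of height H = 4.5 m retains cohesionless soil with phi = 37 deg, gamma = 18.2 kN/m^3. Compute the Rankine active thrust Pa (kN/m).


Result: 45.81 kN/m

Derivation:
Compute active earth pressure coefficient:
Ka = tan^2(45 - phi/2) = tan^2(26.5) = 0.248584
Compute active force:
Pa = 0.5 * Ka * gamma * H^2
Pa = 0.5 * 0.248584 * 18.2 * 4.5^2
Pa = 45.81 kN/m


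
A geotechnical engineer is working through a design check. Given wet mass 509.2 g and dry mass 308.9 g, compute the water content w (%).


Result: 64.84 %

Derivation:
Using w = (m_wet - m_dry) / m_dry * 100
m_wet - m_dry = 509.2 - 308.9 = 200.3 g
w = 200.3 / 308.9 * 100
w = 64.84 %


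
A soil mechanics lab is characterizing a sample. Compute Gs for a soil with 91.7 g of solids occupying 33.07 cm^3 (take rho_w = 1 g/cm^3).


Using Gs = m_s / (V_s * rho_w)
Since rho_w = 1 g/cm^3:
Gs = 91.7 / 33.07
Gs = 2.773


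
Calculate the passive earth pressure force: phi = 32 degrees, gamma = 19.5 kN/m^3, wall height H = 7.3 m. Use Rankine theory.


Compute passive earth pressure coefficient:
Kp = tan^2(45 + phi/2) = tan^2(61.0) = 3.254588
Compute passive force:
Pp = 0.5 * Kp * gamma * H^2
Pp = 0.5 * 3.254588 * 19.5 * 7.3^2
Pp = 1691.01 kN/m


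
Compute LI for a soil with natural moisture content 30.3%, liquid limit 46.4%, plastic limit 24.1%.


First compute the plasticity index:
PI = LL - PL = 46.4 - 24.1 = 22.3
Then compute the liquidity index:
LI = (w - PL) / PI
LI = (30.3 - 24.1) / 22.3
LI = 0.278


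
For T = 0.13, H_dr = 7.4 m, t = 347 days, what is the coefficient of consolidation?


Using cv = T * H_dr^2 / t
H_dr^2 = 7.4^2 = 54.76
cv = 0.13 * 54.76 / 347
cv = 0.02052 m^2/day


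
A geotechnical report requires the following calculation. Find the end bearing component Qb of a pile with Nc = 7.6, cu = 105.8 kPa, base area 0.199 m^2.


Using Qb = Nc * cu * Ab
Qb = 7.6 * 105.8 * 0.199
Qb = 160.01 kN


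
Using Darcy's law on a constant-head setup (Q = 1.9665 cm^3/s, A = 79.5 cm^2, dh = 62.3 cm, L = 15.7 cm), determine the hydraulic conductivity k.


Result: 0.006234 cm/s

Derivation:
Compute hydraulic gradient:
i = dh / L = 62.3 / 15.7 = 3.96815
Then apply Darcy's law:
k = Q / (A * i)
k = 1.9665 / (79.5 * 3.96815)
k = 1.9665 / 315.468
k = 0.006234 cm/s


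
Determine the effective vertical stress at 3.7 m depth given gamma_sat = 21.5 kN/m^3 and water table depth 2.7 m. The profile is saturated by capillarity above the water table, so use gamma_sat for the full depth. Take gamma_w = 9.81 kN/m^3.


Result: 69.74 kPa

Derivation:
Total stress = gamma_sat * depth
sigma = 21.5 * 3.7 = 79.55 kPa
Pore water pressure u = gamma_w * (depth - d_wt)
u = 9.81 * (3.7 - 2.7) = 9.81 kPa
Effective stress = sigma - u
sigma' = 79.55 - 9.81 = 69.74 kPa


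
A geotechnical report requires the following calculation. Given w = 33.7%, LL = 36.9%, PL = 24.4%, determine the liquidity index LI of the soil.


Result: 0.744

Derivation:
First compute the plasticity index:
PI = LL - PL = 36.9 - 24.4 = 12.5
Then compute the liquidity index:
LI = (w - PL) / PI
LI = (33.7 - 24.4) / 12.5
LI = 0.744


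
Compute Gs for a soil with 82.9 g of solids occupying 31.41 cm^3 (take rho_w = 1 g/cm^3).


Result: 2.639

Derivation:
Using Gs = m_s / (V_s * rho_w)
Since rho_w = 1 g/cm^3:
Gs = 82.9 / 31.41
Gs = 2.639


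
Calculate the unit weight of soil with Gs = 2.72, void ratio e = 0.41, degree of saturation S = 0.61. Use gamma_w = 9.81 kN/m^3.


Using gamma = gamma_w * (Gs + S*e) / (1 + e)
Numerator: Gs + S*e = 2.72 + 0.61*0.41 = 2.9701
Denominator: 1 + e = 1 + 0.41 = 1.41
gamma = 9.81 * 2.9701 / 1.41
gamma = 20.664 kN/m^3


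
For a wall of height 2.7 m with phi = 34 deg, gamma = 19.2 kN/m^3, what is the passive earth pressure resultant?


Compute passive earth pressure coefficient:
Kp = tan^2(45 + phi/2) = tan^2(62.0) = 3.537132
Compute passive force:
Pp = 0.5 * Kp * gamma * H^2
Pp = 0.5 * 3.537132 * 19.2 * 2.7^2
Pp = 247.54 kN/m


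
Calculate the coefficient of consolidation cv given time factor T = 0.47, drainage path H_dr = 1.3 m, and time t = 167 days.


Using cv = T * H_dr^2 / t
H_dr^2 = 1.3^2 = 1.69
cv = 0.47 * 1.69 / 167
cv = 0.00476 m^2/day


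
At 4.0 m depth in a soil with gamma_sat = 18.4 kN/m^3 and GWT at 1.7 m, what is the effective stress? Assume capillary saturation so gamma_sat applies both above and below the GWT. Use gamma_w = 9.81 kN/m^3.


Total stress = gamma_sat * depth
sigma = 18.4 * 4.0 = 73.6 kPa
Pore water pressure u = gamma_w * (depth - d_wt)
u = 9.81 * (4.0 - 1.7) = 22.563 kPa
Effective stress = sigma - u
sigma' = 73.6 - 22.563 = 51.04 kPa


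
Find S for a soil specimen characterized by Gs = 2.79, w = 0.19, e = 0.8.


Using S = Gs * w / e
S = 2.79 * 0.19 / 0.8
S = 0.6626


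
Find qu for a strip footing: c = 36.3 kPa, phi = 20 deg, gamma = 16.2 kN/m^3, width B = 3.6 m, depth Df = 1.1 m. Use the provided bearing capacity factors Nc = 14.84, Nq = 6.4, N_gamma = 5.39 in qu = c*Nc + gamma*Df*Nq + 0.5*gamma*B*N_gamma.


Compute qu = c*Nc + gamma*Df*Nq + 0.5*gamma*B*N_gamma
Term 1: 36.3 * 14.84 = 538.692
Term 2: 16.2 * 1.1 * 6.4 = 114.048
Term 3: 0.5 * 16.2 * 3.6 * 5.39 = 157.1724
qu = 538.692 + 114.048 + 157.1724
qu = 809.91 kPa


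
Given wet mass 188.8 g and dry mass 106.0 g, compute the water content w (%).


Using w = (m_wet - m_dry) / m_dry * 100
m_wet - m_dry = 188.8 - 106.0 = 82.8 g
w = 82.8 / 106.0 * 100
w = 78.11 %


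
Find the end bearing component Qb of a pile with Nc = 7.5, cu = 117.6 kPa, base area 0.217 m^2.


Using Qb = Nc * cu * Ab
Qb = 7.5 * 117.6 * 0.217
Qb = 191.39 kN


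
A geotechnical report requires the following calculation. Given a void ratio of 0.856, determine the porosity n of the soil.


Result: 0.4612

Derivation:
Using the relation n = e / (1 + e)
n = 0.856 / (1 + 0.856)
n = 0.856 / 1.856
n = 0.4612


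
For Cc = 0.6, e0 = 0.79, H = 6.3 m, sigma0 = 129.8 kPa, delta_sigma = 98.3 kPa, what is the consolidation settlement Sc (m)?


Result: 0.5171 m

Derivation:
Using Sc = Cc * H / (1 + e0) * log10((sigma0 + delta_sigma) / sigma0)
Stress ratio = (129.8 + 98.3) / 129.8 = 1.75732
log10(1.75732) = 0.244851
Cc * H / (1 + e0) = 0.6 * 6.3 / (1 + 0.79) = 2.11173
Sc = 2.11173 * 0.244851
Sc = 0.5171 m


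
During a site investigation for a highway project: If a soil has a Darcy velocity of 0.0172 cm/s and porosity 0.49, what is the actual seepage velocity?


Using v_s = v_d / n
v_s = 0.0172 / 0.49
v_s = 0.0351 cm/s


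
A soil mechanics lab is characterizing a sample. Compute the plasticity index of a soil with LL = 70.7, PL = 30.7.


Result: 40.0

Derivation:
Using PI = LL - PL
PI = 70.7 - 30.7
PI = 40.0


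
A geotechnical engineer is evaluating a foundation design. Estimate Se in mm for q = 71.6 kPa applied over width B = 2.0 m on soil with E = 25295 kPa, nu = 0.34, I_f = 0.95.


Result: 4.756 mm

Derivation:
Using Se = q * B * (1 - nu^2) * I_f / E
1 - nu^2 = 1 - 0.34^2 = 0.8844
Se = 71.6 * 2.0 * 0.8844 * 0.95 / 25295
Se = 0.004756 m
Convert to mm: Se = 0.004756 * 1000 = 4.756 mm


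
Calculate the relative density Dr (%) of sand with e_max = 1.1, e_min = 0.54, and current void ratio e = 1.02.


Using Dr = (e_max - e) / (e_max - e_min) * 100
e_max - e = 1.1 - 1.02 = 0.08
e_max - e_min = 1.1 - 0.54 = 0.56
Dr = 0.08 / 0.56 * 100
Dr = 14.29 %


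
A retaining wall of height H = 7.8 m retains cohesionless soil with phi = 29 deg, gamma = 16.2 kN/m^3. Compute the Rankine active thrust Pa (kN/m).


Compute active earth pressure coefficient:
Ka = tan^2(45 - phi/2) = tan^2(30.5) = 0.346974
Compute active force:
Pa = 0.5 * Ka * gamma * H^2
Pa = 0.5 * 0.346974 * 16.2 * 7.8^2
Pa = 170.99 kN/m


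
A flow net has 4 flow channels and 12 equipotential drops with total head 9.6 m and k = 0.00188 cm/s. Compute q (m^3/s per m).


Result: 6.016e-05 m^3/s per m

Derivation:
Convert k to m/s for unit consistency with H:
k = 0.00188 cm/s = 0.00188 / 100 m/s = 1.88e-05 m/s
Using q = k * H * Nf / Nd
Nf / Nd = 4 / 12 = 0.3333
q = 1.88e-05 * 9.6 * 0.3333
q = 6.016e-05 m^3/s per m


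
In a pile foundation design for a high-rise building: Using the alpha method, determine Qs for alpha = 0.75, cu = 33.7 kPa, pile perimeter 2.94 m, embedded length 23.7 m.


Using Qs = alpha * cu * perimeter * L
Qs = 0.75 * 33.7 * 2.94 * 23.7
Qs = 1761.11 kN


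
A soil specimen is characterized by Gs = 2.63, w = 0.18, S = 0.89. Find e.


Result: 0.5319

Derivation:
Using the relation e = Gs * w / S
e = 2.63 * 0.18 / 0.89
e = 0.5319
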